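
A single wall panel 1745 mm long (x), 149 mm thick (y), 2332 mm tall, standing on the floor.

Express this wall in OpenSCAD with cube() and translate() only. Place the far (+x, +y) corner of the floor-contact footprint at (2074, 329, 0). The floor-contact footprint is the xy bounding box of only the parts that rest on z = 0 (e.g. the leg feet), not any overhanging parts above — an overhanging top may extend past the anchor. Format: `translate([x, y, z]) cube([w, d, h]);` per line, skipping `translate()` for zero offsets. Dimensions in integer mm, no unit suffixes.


translate([329, 180, 0]) cube([1745, 149, 2332]);


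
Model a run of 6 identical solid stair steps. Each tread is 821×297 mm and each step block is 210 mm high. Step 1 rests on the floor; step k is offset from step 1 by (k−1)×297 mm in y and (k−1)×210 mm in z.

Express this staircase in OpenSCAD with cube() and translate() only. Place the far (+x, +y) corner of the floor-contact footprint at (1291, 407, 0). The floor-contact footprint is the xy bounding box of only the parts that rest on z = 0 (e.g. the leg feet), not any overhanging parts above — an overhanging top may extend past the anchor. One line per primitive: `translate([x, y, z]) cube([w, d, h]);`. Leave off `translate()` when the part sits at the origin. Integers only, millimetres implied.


translate([470, 110, 0]) cube([821, 297, 210]);
translate([470, 407, 210]) cube([821, 297, 210]);
translate([470, 704, 420]) cube([821, 297, 210]);
translate([470, 1001, 630]) cube([821, 297, 210]);
translate([470, 1298, 840]) cube([821, 297, 210]);
translate([470, 1595, 1050]) cube([821, 297, 210]);


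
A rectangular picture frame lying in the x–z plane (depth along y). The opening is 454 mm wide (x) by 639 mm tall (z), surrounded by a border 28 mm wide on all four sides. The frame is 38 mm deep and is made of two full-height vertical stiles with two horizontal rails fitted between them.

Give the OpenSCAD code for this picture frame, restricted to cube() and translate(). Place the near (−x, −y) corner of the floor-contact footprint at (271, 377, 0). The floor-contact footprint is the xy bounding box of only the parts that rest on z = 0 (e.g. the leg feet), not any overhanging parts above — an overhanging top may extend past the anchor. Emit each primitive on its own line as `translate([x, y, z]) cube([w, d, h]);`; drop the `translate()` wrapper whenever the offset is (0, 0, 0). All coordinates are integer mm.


translate([271, 377, 0]) cube([28, 38, 695]);
translate([753, 377, 0]) cube([28, 38, 695]);
translate([299, 377, 0]) cube([454, 38, 28]);
translate([299, 377, 667]) cube([454, 38, 28]);


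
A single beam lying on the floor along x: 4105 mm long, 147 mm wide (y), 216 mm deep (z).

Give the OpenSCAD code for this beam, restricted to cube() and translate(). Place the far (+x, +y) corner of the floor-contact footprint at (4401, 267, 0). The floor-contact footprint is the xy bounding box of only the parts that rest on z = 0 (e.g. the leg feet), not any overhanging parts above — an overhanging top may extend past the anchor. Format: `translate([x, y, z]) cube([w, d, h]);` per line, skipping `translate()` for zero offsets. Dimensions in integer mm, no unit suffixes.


translate([296, 120, 0]) cube([4105, 147, 216]);


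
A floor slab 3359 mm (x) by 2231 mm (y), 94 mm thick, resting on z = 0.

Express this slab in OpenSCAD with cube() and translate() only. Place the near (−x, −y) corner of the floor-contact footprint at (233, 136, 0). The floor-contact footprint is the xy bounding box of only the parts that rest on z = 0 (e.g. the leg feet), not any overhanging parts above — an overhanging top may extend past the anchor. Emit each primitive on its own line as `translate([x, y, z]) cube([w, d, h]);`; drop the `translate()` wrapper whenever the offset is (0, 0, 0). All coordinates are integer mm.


translate([233, 136, 0]) cube([3359, 2231, 94]);


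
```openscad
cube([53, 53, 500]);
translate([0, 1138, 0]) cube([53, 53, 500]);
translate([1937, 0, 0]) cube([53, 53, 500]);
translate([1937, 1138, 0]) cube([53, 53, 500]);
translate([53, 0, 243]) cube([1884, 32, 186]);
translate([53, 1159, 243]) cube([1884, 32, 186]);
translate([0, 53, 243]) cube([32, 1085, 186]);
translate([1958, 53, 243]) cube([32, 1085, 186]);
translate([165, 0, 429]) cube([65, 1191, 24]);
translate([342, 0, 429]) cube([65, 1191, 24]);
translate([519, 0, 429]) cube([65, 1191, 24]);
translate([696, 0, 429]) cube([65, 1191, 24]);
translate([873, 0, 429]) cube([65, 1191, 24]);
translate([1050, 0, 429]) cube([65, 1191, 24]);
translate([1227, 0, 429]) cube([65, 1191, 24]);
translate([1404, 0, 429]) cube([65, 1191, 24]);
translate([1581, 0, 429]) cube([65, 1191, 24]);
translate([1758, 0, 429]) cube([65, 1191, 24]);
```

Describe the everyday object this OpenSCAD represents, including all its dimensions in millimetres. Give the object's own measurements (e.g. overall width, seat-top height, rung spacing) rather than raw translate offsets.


A bed frame 1990 mm long (x) by 1191 mm wide (y). Four 53×53 mm corner posts, 500 mm tall, at the corners of the footprint. Four rails of 32 mm thickness and 186 mm height run between adjacent posts with their undersides at z = 243 mm, their outer faces flush with the outside of the frame (the two x-running rails run between the posts' inner faces; the two y-running rails run between the posts' inner faces). 10 slats, each 65 mm wide (x) and 24 mm thick, lie across the top of the two x-running rails, running the full 1191 mm width of the frame in y; along x they sit between the end posts with a 112 mm gap after the −x posts and between neighbouring slats, leaving 114 mm before the +x posts.


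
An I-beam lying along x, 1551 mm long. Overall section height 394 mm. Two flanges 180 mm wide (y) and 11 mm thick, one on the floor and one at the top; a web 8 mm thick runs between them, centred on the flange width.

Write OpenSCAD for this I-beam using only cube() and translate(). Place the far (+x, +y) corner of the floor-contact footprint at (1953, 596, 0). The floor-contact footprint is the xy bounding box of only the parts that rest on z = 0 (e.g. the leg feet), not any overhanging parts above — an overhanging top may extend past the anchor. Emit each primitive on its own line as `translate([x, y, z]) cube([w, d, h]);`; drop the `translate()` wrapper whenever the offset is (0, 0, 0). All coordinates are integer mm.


translate([402, 416, 0]) cube([1551, 180, 11]);
translate([402, 502, 11]) cube([1551, 8, 372]);
translate([402, 416, 383]) cube([1551, 180, 11]);


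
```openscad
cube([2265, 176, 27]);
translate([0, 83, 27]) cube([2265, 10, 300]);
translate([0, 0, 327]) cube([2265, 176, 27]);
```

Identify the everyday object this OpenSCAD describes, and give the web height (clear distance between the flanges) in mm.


An I-beam. The web height is 300 mm.

Two wide flanges with a thin centred web — an I-beam. Overall 354 mm minus two 27 mm flanges gives a web of 354 − 2·27 = 300 mm.


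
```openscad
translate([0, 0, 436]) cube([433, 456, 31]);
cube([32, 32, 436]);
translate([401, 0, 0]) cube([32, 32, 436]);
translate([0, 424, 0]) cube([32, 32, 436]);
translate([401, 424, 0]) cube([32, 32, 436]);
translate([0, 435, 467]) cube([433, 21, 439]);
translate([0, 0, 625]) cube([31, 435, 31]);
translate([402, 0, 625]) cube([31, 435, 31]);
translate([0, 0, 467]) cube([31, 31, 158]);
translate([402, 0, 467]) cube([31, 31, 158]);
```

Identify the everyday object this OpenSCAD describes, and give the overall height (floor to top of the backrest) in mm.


A chair. The overall height is 906 mm.

A slab on four corner posts with a tall panel at the back — a chair. The seat slab sits at z = 436 with thickness 31, and the 439 mm backrest starts at the seat top, so the overall height is 436 + 31 + 439 = 906 mm.


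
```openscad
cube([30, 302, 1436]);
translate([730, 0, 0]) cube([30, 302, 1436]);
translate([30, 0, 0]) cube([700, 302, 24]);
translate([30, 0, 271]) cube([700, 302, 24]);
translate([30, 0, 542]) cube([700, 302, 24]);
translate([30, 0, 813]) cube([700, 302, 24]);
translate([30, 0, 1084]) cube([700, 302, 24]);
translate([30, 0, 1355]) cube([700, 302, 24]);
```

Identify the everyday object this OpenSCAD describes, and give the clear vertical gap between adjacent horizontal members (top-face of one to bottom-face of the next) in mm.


A bookshelf. The clear shelf gap is 247 mm.

Two tall side panels with 6 horizontal boards between them — a bookshelf. The first two shelf undersides are at z = 0 and z = 271; with shelf thickness 24, the clear gap is 271 − 0 − 24 = 247 mm.


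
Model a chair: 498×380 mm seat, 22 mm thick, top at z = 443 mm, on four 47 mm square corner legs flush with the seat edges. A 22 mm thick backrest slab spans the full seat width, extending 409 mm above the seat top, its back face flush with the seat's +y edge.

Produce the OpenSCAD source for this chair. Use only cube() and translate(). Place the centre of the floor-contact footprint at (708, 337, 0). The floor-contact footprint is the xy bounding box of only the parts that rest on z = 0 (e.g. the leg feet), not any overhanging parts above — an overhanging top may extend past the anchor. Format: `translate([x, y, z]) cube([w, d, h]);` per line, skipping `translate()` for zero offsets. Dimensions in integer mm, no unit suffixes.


translate([459, 147, 421]) cube([498, 380, 22]);
translate([459, 147, 0]) cube([47, 47, 421]);
translate([910, 147, 0]) cube([47, 47, 421]);
translate([459, 480, 0]) cube([47, 47, 421]);
translate([910, 480, 0]) cube([47, 47, 421]);
translate([459, 505, 443]) cube([498, 22, 409]);


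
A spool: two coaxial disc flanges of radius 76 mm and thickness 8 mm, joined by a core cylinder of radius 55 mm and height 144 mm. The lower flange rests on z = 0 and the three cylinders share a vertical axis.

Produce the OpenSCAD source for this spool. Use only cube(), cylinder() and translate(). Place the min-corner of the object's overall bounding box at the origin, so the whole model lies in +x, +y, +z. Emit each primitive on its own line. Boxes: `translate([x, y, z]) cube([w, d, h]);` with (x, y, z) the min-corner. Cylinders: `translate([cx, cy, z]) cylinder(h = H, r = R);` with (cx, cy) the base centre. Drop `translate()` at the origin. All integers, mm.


translate([76, 76, 0]) cylinder(h = 8, r = 76);
translate([76, 76, 8]) cylinder(h = 144, r = 55);
translate([76, 76, 152]) cylinder(h = 8, r = 76);


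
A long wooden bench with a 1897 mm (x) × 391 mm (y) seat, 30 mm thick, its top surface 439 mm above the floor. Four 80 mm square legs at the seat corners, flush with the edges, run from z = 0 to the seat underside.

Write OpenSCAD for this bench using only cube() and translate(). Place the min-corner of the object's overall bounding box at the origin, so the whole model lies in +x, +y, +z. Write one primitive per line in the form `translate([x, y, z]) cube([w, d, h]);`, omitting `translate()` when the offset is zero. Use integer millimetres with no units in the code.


translate([0, 0, 409]) cube([1897, 391, 30]);
cube([80, 80, 409]);
translate([0, 311, 0]) cube([80, 80, 409]);
translate([1817, 0, 0]) cube([80, 80, 409]);
translate([1817, 311, 0]) cube([80, 80, 409]);


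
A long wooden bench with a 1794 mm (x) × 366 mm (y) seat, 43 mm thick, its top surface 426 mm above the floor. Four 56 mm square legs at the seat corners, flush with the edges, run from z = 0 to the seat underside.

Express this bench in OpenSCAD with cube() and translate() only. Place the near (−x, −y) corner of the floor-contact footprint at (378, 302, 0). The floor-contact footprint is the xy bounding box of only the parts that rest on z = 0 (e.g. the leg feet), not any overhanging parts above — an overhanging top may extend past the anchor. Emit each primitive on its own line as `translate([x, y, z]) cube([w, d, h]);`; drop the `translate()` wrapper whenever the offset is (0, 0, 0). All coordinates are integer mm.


translate([378, 302, 383]) cube([1794, 366, 43]);
translate([378, 302, 0]) cube([56, 56, 383]);
translate([378, 612, 0]) cube([56, 56, 383]);
translate([2116, 302, 0]) cube([56, 56, 383]);
translate([2116, 612, 0]) cube([56, 56, 383]);


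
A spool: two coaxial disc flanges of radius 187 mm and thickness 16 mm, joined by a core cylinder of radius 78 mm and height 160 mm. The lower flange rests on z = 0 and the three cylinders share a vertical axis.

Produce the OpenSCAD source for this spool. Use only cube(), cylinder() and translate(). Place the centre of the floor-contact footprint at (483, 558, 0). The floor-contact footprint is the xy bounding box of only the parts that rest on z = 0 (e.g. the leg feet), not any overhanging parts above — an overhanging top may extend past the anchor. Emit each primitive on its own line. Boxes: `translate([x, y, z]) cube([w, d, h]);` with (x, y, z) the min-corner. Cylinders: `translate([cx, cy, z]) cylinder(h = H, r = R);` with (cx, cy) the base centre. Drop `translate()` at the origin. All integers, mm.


translate([483, 558, 0]) cylinder(h = 16, r = 187);
translate([483, 558, 16]) cylinder(h = 160, r = 78);
translate([483, 558, 176]) cylinder(h = 16, r = 187);


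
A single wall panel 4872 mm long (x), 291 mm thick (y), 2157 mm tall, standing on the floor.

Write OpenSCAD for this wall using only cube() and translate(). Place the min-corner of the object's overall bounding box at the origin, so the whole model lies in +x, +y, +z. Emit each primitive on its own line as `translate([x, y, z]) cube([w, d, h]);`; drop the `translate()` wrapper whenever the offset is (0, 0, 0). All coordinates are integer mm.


cube([4872, 291, 2157]);


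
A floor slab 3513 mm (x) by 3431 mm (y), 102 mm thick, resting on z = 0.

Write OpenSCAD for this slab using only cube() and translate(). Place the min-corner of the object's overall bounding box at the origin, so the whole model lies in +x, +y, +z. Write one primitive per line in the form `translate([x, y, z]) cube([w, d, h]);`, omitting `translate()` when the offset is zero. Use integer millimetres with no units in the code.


cube([3513, 3431, 102]);


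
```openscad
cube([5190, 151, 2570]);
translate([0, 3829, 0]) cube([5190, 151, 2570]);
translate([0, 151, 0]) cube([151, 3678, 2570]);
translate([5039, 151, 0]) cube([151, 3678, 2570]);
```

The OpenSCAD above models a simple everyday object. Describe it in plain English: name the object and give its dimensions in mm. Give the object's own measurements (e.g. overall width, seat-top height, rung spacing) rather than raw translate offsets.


The wall frame of a small rectangular building: four walls, each 2570 mm tall and 151 mm thick, enclosing a footprint 5190 mm (x) by 3980 mm (y) outside-to-outside, with no floor or roof. The front and back walls (the −y and +y sides) span the full width; the two side walls fit between them.


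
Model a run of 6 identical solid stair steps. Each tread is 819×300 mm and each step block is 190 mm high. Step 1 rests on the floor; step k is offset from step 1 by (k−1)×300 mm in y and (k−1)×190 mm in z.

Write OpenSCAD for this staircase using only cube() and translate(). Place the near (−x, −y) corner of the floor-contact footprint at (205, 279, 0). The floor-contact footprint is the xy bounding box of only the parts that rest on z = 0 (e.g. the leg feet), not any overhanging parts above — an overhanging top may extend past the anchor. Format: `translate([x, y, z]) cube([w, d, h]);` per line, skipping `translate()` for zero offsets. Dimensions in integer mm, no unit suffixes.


translate([205, 279, 0]) cube([819, 300, 190]);
translate([205, 579, 190]) cube([819, 300, 190]);
translate([205, 879, 380]) cube([819, 300, 190]);
translate([205, 1179, 570]) cube([819, 300, 190]);
translate([205, 1479, 760]) cube([819, 300, 190]);
translate([205, 1779, 950]) cube([819, 300, 190]);


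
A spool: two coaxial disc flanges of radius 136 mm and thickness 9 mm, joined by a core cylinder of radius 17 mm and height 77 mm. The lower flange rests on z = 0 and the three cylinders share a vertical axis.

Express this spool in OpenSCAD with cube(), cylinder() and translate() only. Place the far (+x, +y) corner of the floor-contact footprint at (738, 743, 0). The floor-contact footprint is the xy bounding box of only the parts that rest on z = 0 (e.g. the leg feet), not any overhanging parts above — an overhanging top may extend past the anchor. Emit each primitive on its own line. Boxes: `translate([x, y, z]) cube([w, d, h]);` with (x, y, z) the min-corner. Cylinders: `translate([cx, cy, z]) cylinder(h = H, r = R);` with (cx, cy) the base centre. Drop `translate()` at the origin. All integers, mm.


translate([602, 607, 0]) cylinder(h = 9, r = 136);
translate([602, 607, 9]) cylinder(h = 77, r = 17);
translate([602, 607, 86]) cylinder(h = 9, r = 136);


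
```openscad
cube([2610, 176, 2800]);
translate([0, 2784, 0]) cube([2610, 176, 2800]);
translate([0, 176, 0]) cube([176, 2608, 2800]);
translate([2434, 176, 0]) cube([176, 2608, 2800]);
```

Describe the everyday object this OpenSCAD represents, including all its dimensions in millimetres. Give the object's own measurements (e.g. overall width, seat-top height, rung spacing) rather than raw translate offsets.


The wall frame of a small rectangular building: four walls, each 2800 mm tall and 176 mm thick, enclosing a footprint 2610 mm (x) by 2960 mm (y) outside-to-outside, with no floor or roof. The front and back walls (the −y and +y sides) span the full width; the two side walls fit between them.


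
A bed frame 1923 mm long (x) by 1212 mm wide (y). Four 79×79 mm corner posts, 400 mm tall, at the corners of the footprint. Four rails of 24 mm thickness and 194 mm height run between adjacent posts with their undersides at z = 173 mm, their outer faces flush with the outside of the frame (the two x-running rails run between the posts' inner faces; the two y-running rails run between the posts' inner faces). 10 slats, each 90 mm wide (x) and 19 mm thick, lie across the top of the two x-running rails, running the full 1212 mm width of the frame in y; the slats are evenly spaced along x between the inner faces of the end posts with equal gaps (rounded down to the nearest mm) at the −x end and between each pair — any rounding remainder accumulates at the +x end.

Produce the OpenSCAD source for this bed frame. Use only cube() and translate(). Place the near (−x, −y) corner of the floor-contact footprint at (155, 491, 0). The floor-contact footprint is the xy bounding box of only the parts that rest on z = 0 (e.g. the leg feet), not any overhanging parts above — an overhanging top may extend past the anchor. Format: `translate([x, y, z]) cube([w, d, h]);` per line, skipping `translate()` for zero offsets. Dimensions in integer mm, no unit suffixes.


translate([155, 491, 0]) cube([79, 79, 400]);
translate([155, 1624, 0]) cube([79, 79, 400]);
translate([1999, 491, 0]) cube([79, 79, 400]);
translate([1999, 1624, 0]) cube([79, 79, 400]);
translate([234, 491, 173]) cube([1765, 24, 194]);
translate([234, 1679, 173]) cube([1765, 24, 194]);
translate([155, 570, 173]) cube([24, 1054, 194]);
translate([2054, 570, 173]) cube([24, 1054, 194]);
translate([312, 491, 367]) cube([90, 1212, 19]);
translate([480, 491, 367]) cube([90, 1212, 19]);
translate([648, 491, 367]) cube([90, 1212, 19]);
translate([816, 491, 367]) cube([90, 1212, 19]);
translate([984, 491, 367]) cube([90, 1212, 19]);
translate([1152, 491, 367]) cube([90, 1212, 19]);
translate([1320, 491, 367]) cube([90, 1212, 19]);
translate([1488, 491, 367]) cube([90, 1212, 19]);
translate([1656, 491, 367]) cube([90, 1212, 19]);
translate([1824, 491, 367]) cube([90, 1212, 19]);


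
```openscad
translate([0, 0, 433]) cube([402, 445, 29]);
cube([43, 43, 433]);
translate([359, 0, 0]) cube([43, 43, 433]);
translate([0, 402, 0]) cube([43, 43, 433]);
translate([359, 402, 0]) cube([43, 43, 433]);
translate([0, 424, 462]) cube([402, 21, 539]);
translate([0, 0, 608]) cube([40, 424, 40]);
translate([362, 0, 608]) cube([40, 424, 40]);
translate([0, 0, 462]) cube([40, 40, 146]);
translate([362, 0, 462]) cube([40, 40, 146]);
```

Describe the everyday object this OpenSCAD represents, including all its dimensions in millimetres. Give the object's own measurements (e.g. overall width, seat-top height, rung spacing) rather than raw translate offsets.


A chair. The seat is a 402×445×29 mm slab with its top at z = 462 mm, on four 43×43 mm corner legs (flush with the seat edges, standing on z = 0). A flat backrest 21 mm thick, 539 mm tall, spans the full seat width and rises from the seat top along its +y edge, rear face flush with the rear of the seat. Two armrests of 40×40 mm section run along each side from the seat's front edge to the front of the backrest, top faces 186 mm above the seat top and outer faces flush with the seat's x-edges; a 40×40 mm post under the front of each armrest stands on the seat at the front corner.


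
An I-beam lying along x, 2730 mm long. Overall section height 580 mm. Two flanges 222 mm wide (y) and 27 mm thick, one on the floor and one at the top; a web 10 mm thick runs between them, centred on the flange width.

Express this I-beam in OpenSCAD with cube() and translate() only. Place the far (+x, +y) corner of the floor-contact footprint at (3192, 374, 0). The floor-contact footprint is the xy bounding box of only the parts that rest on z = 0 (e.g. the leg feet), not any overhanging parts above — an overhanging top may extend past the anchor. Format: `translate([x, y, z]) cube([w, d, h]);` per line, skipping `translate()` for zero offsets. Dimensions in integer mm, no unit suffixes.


translate([462, 152, 0]) cube([2730, 222, 27]);
translate([462, 258, 27]) cube([2730, 10, 526]);
translate([462, 152, 553]) cube([2730, 222, 27]);


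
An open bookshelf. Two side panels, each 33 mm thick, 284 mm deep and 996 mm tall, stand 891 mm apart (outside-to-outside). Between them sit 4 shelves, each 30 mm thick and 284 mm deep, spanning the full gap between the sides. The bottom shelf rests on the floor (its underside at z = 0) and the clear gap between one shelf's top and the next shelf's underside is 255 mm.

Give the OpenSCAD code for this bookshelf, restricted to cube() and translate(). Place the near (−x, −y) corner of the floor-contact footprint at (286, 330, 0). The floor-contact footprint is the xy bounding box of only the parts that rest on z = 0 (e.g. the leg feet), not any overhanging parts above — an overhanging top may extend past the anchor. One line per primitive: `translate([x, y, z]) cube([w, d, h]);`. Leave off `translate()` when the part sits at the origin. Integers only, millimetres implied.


translate([286, 330, 0]) cube([33, 284, 996]);
translate([1144, 330, 0]) cube([33, 284, 996]);
translate([319, 330, 0]) cube([825, 284, 30]);
translate([319, 330, 285]) cube([825, 284, 30]);
translate([319, 330, 570]) cube([825, 284, 30]);
translate([319, 330, 855]) cube([825, 284, 30]);


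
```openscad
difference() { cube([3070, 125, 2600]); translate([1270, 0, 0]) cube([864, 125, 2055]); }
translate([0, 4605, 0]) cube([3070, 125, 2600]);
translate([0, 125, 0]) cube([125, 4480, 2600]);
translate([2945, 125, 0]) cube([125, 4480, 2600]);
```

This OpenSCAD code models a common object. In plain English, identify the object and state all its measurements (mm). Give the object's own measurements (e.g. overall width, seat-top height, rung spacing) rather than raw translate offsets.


A single room: four walls, each 2600 mm tall and 125 mm thick, enclosing an outside footprint 3070×4730 mm (x × y), no floor or roof. The front and back walls (−y and +y sides) run the full x-width; the side walls fit between their inner faces. A door opening 864 mm wide and 2055 mm tall is cut through the front wall from the floor up, its −x edge 1270 mm from the wall's −x end.


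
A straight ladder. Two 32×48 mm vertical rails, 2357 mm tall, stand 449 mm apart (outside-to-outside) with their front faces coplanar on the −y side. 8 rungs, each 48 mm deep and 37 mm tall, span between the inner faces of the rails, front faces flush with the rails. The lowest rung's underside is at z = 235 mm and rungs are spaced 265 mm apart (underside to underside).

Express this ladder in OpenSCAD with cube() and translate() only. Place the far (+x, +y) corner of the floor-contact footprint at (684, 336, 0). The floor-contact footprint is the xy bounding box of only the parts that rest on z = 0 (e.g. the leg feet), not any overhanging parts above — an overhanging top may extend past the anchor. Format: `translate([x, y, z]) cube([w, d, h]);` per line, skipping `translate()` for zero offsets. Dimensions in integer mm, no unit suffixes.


translate([235, 288, 0]) cube([32, 48, 2357]);
translate([652, 288, 0]) cube([32, 48, 2357]);
translate([267, 288, 235]) cube([385, 48, 37]);
translate([267, 288, 500]) cube([385, 48, 37]);
translate([267, 288, 765]) cube([385, 48, 37]);
translate([267, 288, 1030]) cube([385, 48, 37]);
translate([267, 288, 1295]) cube([385, 48, 37]);
translate([267, 288, 1560]) cube([385, 48, 37]);
translate([267, 288, 1825]) cube([385, 48, 37]);
translate([267, 288, 2090]) cube([385, 48, 37]);


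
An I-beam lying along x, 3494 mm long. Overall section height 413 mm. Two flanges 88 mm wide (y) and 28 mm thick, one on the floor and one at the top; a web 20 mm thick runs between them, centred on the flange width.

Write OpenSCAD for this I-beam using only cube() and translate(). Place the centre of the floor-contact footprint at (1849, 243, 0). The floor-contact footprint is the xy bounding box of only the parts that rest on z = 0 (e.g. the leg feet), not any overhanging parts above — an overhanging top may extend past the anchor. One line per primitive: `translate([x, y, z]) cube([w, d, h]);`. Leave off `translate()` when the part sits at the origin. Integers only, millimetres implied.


translate([102, 199, 0]) cube([3494, 88, 28]);
translate([102, 233, 28]) cube([3494, 20, 357]);
translate([102, 199, 385]) cube([3494, 88, 28]);


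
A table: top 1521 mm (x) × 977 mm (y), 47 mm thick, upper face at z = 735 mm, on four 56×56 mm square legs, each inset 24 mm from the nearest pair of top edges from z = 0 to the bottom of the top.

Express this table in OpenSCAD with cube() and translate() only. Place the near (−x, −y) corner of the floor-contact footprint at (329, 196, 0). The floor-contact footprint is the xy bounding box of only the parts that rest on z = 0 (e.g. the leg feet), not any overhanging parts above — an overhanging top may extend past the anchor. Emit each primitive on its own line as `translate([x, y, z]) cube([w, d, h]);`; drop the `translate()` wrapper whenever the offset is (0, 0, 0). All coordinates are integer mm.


translate([305, 172, 688]) cube([1521, 977, 47]);
translate([329, 196, 0]) cube([56, 56, 688]);
translate([1746, 196, 0]) cube([56, 56, 688]);
translate([329, 1069, 0]) cube([56, 56, 688]);
translate([1746, 1069, 0]) cube([56, 56, 688]);


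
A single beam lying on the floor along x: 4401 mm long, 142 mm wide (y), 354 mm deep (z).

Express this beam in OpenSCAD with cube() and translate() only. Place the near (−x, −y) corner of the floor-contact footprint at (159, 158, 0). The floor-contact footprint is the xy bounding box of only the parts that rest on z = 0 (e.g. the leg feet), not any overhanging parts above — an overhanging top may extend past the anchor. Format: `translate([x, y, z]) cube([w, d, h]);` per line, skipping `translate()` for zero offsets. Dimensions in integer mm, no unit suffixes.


translate([159, 158, 0]) cube([4401, 142, 354]);


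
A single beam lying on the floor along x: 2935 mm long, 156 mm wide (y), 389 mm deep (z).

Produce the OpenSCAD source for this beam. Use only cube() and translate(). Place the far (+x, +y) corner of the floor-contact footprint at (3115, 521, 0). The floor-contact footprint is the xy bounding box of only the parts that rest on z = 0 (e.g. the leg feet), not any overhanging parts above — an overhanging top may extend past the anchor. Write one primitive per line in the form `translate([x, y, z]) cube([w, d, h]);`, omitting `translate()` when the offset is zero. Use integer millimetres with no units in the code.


translate([180, 365, 0]) cube([2935, 156, 389]);


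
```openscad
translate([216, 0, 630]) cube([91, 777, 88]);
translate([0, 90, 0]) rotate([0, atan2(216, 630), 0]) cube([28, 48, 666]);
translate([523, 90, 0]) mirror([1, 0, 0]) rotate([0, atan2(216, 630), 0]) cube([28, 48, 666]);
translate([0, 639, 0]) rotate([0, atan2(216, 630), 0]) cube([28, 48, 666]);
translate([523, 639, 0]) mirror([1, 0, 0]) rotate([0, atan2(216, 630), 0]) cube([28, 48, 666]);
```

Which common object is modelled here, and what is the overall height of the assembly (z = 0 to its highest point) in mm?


A sawhorse. The overall height is 718 mm.

A beam across two mirrored pairs of raked legs — a sawhorse. The beam's underside is at z = 630 (matching the legs' vertical rise in atan2(216, 630)) and the beam is 88 mm tall, so its top is at 630 + 88 = 718 mm. The raked legs top out at the beam's underside, so that is the highest point.


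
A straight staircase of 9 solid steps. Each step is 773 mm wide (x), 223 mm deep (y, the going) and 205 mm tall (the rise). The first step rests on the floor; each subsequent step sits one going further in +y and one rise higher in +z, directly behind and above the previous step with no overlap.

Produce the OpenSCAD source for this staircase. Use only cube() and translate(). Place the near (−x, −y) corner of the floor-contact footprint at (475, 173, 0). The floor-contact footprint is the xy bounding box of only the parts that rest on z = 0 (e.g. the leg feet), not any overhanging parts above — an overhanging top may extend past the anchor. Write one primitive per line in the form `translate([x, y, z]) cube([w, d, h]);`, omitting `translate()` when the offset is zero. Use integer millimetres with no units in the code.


translate([475, 173, 0]) cube([773, 223, 205]);
translate([475, 396, 205]) cube([773, 223, 205]);
translate([475, 619, 410]) cube([773, 223, 205]);
translate([475, 842, 615]) cube([773, 223, 205]);
translate([475, 1065, 820]) cube([773, 223, 205]);
translate([475, 1288, 1025]) cube([773, 223, 205]);
translate([475, 1511, 1230]) cube([773, 223, 205]);
translate([475, 1734, 1435]) cube([773, 223, 205]);
translate([475, 1957, 1640]) cube([773, 223, 205]);


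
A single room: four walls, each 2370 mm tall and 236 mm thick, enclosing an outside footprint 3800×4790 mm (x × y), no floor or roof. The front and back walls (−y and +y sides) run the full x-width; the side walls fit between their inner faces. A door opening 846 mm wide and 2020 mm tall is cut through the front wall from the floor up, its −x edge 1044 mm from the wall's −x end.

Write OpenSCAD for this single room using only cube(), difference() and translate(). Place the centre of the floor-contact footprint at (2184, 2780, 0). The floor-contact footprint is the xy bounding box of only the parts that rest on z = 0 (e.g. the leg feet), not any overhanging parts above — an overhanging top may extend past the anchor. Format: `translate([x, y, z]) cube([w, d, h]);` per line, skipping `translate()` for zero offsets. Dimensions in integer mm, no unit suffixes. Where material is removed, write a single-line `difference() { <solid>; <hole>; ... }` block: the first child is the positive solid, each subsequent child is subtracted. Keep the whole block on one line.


difference() { translate([284, 385, 0]) cube([3800, 236, 2370]); translate([1328, 385, 0]) cube([846, 236, 2020]); }
translate([284, 4939, 0]) cube([3800, 236, 2370]);
translate([284, 621, 0]) cube([236, 4318, 2370]);
translate([3848, 621, 0]) cube([236, 4318, 2370]);


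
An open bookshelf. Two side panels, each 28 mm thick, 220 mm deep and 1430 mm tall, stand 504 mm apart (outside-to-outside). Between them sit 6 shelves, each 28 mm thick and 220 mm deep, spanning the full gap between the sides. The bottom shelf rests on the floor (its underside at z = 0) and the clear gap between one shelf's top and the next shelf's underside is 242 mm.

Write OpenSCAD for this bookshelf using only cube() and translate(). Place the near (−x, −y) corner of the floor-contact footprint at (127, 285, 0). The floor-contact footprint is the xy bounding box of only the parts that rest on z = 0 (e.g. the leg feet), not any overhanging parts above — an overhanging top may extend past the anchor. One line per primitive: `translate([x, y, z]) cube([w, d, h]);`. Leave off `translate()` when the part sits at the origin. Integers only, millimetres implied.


translate([127, 285, 0]) cube([28, 220, 1430]);
translate([603, 285, 0]) cube([28, 220, 1430]);
translate([155, 285, 0]) cube([448, 220, 28]);
translate([155, 285, 270]) cube([448, 220, 28]);
translate([155, 285, 540]) cube([448, 220, 28]);
translate([155, 285, 810]) cube([448, 220, 28]);
translate([155, 285, 1080]) cube([448, 220, 28]);
translate([155, 285, 1350]) cube([448, 220, 28]);


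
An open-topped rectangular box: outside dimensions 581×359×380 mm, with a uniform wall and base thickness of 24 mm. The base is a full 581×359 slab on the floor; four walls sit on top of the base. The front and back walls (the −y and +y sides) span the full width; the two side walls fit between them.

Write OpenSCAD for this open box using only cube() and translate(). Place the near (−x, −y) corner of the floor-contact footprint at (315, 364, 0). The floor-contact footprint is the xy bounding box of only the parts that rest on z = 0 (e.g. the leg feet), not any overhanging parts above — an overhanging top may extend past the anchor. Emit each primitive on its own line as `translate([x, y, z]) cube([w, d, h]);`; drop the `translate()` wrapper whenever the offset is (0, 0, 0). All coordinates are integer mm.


translate([315, 364, 0]) cube([581, 359, 24]);
translate([315, 364, 24]) cube([581, 24, 356]);
translate([315, 699, 24]) cube([581, 24, 356]);
translate([315, 388, 24]) cube([24, 311, 356]);
translate([872, 388, 24]) cube([24, 311, 356]);


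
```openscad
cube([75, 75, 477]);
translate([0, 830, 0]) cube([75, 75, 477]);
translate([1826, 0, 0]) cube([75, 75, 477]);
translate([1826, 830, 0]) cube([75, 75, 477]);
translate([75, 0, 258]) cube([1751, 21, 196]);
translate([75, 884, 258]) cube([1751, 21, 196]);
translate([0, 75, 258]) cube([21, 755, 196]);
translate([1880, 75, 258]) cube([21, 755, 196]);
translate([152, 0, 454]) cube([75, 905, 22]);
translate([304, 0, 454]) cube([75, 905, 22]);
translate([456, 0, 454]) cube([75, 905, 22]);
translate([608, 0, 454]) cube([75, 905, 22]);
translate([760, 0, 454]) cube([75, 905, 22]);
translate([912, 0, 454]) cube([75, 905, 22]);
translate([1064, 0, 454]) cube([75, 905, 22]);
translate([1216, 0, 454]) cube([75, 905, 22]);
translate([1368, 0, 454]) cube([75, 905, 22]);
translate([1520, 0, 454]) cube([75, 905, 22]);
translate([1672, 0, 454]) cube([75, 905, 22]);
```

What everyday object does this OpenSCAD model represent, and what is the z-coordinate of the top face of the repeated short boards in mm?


A bed frame. The slat-top height is 476 mm.

Four posts, four rails, and a row of slats — a bed frame. Slats sit on the rails at z = 258 + 196 = 454; with slat thickness 22, the top is 476 mm.


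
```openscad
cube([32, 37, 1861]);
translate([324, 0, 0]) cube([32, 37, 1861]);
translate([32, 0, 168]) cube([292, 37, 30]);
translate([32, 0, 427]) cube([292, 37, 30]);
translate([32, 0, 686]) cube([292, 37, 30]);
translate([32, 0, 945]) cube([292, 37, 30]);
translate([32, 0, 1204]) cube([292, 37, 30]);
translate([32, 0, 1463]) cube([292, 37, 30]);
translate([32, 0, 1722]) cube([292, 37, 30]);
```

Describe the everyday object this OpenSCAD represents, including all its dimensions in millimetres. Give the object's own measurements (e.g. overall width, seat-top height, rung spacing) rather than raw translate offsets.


A straight ladder. Two 32×37 mm vertical rails, 1861 mm tall, stand 356 mm apart (outside-to-outside) with their front faces coplanar on the −y side. 7 rungs, each 37 mm deep and 30 mm tall, span between the inner faces of the rails, front faces flush with the rails. The lowest rung's underside is at z = 168 mm and rungs are spaced 259 mm apart (underside to underside).


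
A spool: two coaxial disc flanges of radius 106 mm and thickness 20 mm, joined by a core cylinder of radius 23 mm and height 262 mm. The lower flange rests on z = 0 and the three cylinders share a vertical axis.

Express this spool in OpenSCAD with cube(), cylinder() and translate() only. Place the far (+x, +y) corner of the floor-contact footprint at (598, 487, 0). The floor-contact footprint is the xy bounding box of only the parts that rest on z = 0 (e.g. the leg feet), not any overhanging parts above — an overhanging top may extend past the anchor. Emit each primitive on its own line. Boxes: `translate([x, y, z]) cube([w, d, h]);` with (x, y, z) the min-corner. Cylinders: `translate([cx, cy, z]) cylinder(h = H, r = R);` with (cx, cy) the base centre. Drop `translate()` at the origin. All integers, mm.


translate([492, 381, 0]) cylinder(h = 20, r = 106);
translate([492, 381, 20]) cylinder(h = 262, r = 23);
translate([492, 381, 282]) cylinder(h = 20, r = 106);


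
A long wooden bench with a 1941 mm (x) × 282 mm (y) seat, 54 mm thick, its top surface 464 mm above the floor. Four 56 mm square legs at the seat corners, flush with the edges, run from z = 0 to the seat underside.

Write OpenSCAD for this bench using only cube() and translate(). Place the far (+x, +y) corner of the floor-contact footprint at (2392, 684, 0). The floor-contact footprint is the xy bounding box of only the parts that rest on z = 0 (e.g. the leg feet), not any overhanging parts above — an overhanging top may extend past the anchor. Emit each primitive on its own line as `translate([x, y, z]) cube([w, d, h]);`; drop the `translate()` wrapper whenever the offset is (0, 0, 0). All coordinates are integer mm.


translate([451, 402, 410]) cube([1941, 282, 54]);
translate([451, 402, 0]) cube([56, 56, 410]);
translate([451, 628, 0]) cube([56, 56, 410]);
translate([2336, 402, 0]) cube([56, 56, 410]);
translate([2336, 628, 0]) cube([56, 56, 410]);


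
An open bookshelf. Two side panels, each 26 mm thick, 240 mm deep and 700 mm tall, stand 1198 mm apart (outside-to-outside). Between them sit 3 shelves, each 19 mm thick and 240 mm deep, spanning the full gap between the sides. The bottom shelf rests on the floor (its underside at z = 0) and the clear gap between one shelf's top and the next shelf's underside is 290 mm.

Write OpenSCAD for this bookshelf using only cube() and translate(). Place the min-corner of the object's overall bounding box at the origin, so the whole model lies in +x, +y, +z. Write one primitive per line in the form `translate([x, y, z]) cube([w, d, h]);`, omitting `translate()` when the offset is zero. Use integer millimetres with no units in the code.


cube([26, 240, 700]);
translate([1172, 0, 0]) cube([26, 240, 700]);
translate([26, 0, 0]) cube([1146, 240, 19]);
translate([26, 0, 309]) cube([1146, 240, 19]);
translate([26, 0, 618]) cube([1146, 240, 19]);


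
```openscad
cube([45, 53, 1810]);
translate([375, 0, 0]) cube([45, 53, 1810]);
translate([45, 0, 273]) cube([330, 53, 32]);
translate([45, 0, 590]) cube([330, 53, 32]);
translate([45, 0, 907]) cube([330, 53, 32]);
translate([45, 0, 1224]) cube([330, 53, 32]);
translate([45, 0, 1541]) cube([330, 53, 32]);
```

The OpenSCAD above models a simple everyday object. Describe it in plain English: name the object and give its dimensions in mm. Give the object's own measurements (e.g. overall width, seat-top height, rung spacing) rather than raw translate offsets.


A straight ladder. Two 45×53 mm vertical rails, 1810 mm tall, stand 420 mm apart (outside-to-outside) with their front faces coplanar on the −y side. 5 rungs, each 53 mm deep and 32 mm tall, span between the inner faces of the rails, front faces flush with the rails. The lowest rung's underside is at z = 273 mm and rungs are spaced 317 mm apart (underside to underside).
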